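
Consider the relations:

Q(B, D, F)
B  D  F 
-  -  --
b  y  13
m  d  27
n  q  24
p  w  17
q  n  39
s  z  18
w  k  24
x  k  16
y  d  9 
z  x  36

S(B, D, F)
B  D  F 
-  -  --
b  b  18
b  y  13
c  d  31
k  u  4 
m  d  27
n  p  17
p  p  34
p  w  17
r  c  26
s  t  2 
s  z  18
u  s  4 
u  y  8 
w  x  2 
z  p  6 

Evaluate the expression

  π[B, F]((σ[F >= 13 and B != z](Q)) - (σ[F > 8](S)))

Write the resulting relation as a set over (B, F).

Apply σ_{F >= 13 and B != z}; surviving tuples: {(b, y, 13), (m, d, 27), (n, q, 24), (p, w, 17), (q, n, 39), (s, z, 18), (w, k, 24), (x, k, 16)}
Apply σ_{F > 8}; surviving tuples: {(b, b, 18), (b, y, 13), (c, d, 31), (m, d, 27), (n, p, 17), (p, p, 34), (p, w, 17), (r, c, 26), (s, z, 18)}
Set difference of the two operands is {(n, q, 24), (q, n, 39), (w, k, 24), (x, k, 16)}.
Projecting to B, F: {(n, 24), (q, 39), (w, 24), (x, 16)}

{(n, 24), (q, 39), (w, 24), (x, 16)}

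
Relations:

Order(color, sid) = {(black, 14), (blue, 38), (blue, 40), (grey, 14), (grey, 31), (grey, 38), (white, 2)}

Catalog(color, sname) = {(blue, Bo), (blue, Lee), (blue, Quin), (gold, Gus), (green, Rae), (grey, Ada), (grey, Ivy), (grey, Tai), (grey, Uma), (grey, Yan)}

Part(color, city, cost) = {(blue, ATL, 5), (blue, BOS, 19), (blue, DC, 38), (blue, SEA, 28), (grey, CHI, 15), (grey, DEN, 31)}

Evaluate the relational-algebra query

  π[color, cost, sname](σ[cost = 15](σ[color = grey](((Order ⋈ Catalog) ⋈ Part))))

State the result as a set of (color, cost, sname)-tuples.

Order ⋈ Catalog (natural join on color): {(blue, 38, Bo), (blue, 38, Lee), (blue, 38, Quin), (blue, 40, Bo), (blue, 40, Lee), (blue, 40, Quin), (grey, 14, Ada), (grey, 14, Ivy), (grey, 14, Tai), (grey, 14, Uma), (grey, 14, Yan), (grey, 31, Ada), (grey, 31, Ivy), (grey, 31, Tai), (grey, 31, Uma), (grey, 31, Yan), (grey, 38, Ada), (grey, 38, Ivy), (grey, 38, Tai), (grey, 38, Uma), (grey, 38, Yan)}
(Order ⋈ Catalog) ⋈ Part (natural join on color): {(blue, 38, Bo, ATL, 5), (blue, 38, Bo, BOS, 19), (blue, 38, Bo, DC, 38), (blue, 38, Bo, SEA, 28), (blue, 38, Lee, ATL, 5), (blue, 38, Lee, BOS, 19), (blue, 38, Lee, DC, 38), (blue, 38, Lee, SEA, 28), (blue, 38, Quin, ATL, 5), (blue, 38, Quin, BOS, 19), (blue, 38, Quin, DC, 38), (blue, 38, Quin, SEA, 28), (blue, 40, Bo, ATL, 5), (blue, 40, Bo, BOS, 19), (blue, 40, Bo, DC, 38), (blue, 40, Bo, SEA, 28), (blue, 40, Lee, ATL, 5), (blue, 40, Lee, BOS, 19), (blue, 40, Lee, DC, 38), (blue, 40, Lee, SEA, 28), (blue, 40, Quin, ATL, 5), (blue, 40, Quin, BOS, 19), (blue, 40, Quin, DC, 38), (blue, 40, Quin, SEA, 28), (grey, 14, Ada, CHI, 15), (grey, 14, Ada, DEN, 31), (grey, 14, Ivy, CHI, 15), (grey, 14, Ivy, DEN, 31), (grey, 14, Tai, CHI, 15), (grey, 14, Tai, DEN, 31), (grey, 14, Uma, CHI, 15), (grey, 14, Uma, DEN, 31), (grey, 14, Yan, CHI, 15), (grey, 14, Yan, DEN, 31), (grey, 31, Ada, CHI, 15), (grey, 31, Ada, DEN, 31), (grey, 31, Ivy, CHI, 15), (grey, 31, Ivy, DEN, 31), (grey, 31, Tai, CHI, 15), (grey, 31, Tai, DEN, 31), (grey, 31, Uma, CHI, 15), (grey, 31, Uma, DEN, 31), (grey, 31, Yan, CHI, 15), (grey, 31, Yan, DEN, 31), (grey, 38, Ada, CHI, 15), (grey, 38, Ada, DEN, 31), (grey, 38, Ivy, CHI, 15), (grey, 38, Ivy, DEN, 31), (grey, 38, Tai, CHI, 15), (grey, 38, Tai, DEN, 31), (grey, 38, Uma, CHI, 15), (grey, 38, Uma, DEN, 31), (grey, 38, Yan, CHI, 15), (grey, 38, Yan, DEN, 31)}
σ[color = grey]: keep tuples satisfying color = grey → {(grey, 14, Ada, CHI, 15), (grey, 14, Ada, DEN, 31), (grey, 14, Ivy, CHI, 15), (grey, 14, Ivy, DEN, 31), (grey, 14, Tai, CHI, 15), (grey, 14, Tai, DEN, 31), (grey, 14, Uma, CHI, 15), (grey, 14, Uma, DEN, 31), (grey, 14, Yan, CHI, 15), (grey, 14, Yan, DEN, 31), (grey, 31, Ada, CHI, 15), (grey, 31, Ada, DEN, 31), (grey, 31, Ivy, CHI, 15), (grey, 31, Ivy, DEN, 31), (grey, 31, Tai, CHI, 15), (grey, 31, Tai, DEN, 31), (grey, 31, Uma, CHI, 15), (grey, 31, Uma, DEN, 31), (grey, 31, Yan, CHI, 15), (grey, 31, Yan, DEN, 31), (grey, 38, Ada, CHI, 15), (grey, 38, Ada, DEN, 31), (grey, 38, Ivy, CHI, 15), (grey, 38, Ivy, DEN, 31), (grey, 38, Tai, CHI, 15), (grey, 38, Tai, DEN, 31), (grey, 38, Uma, CHI, 15), (grey, 38, Uma, DEN, 31), (grey, 38, Yan, CHI, 15), (grey, 38, Yan, DEN, 31)}
σ[cost = 15]: keep tuples satisfying cost = 15 → {(grey, 14, Ada, CHI, 15), (grey, 14, Ivy, CHI, 15), (grey, 14, Tai, CHI, 15), (grey, 14, Uma, CHI, 15), (grey, 14, Yan, CHI, 15), (grey, 31, Ada, CHI, 15), (grey, 31, Ivy, CHI, 15), (grey, 31, Tai, CHI, 15), (grey, 31, Uma, CHI, 15), (grey, 31, Yan, CHI, 15), (grey, 38, Ada, CHI, 15), (grey, 38, Ivy, CHI, 15), (grey, 38, Tai, CHI, 15), (grey, 38, Uma, CHI, 15), (grey, 38, Yan, CHI, 15)}
Projecting to color, cost, sname (10 duplicate(s) eliminated): {(grey, 15, Ada), (grey, 15, Ivy), (grey, 15, Tai), (grey, 15, Uma), (grey, 15, Yan)}

{(grey, 15, Ada), (grey, 15, Ivy), (grey, 15, Tai), (grey, 15, Uma), (grey, 15, Yan)}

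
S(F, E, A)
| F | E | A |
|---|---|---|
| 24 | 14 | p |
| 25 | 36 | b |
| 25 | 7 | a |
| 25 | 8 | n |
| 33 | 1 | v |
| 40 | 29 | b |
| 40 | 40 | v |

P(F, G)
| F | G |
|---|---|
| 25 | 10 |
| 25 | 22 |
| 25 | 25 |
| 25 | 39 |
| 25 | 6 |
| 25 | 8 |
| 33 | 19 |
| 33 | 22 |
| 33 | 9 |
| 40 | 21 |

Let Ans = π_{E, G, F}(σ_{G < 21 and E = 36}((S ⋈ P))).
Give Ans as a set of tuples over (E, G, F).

{(36, 10, 25), (36, 6, 25), (36, 8, 25)}

Natural join on F: {(25, 36, b, 10), (25, 36, b, 22), (25, 36, b, 25), (25, 36, b, 39), (25, 36, b, 6), (25, 36, b, 8), (25, 7, a, 10), (25, 7, a, 22), (25, 7, a, 25), (25, 7, a, 39), (25, 7, a, 6), (25, 7, a, 8), (25, 8, n, 10), (25, 8, n, 22), (25, 8, n, 25), (25, 8, n, 39), (25, 8, n, 6), (25, 8, n, 8), (33, 1, v, 19), (33, 1, v, 22), (33, 1, v, 9), (40, 29, b, 21), (40, 40, v, 21)}
Filtering on G < 21 and E = 36 leaves {(25, 36, b, 10), (25, 36, b, 6), (25, 36, b, 8)}.
π_{E, G, F} gives {(36, 10, 25), (36, 6, 25), (36, 8, 25)}.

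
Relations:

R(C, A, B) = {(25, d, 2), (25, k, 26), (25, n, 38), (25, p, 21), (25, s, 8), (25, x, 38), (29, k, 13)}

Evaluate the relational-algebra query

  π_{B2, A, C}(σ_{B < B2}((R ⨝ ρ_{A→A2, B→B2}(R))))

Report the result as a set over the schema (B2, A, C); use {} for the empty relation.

ρ[A→A2, B→B2]: schema becomes (C, A2, B2); tuples unchanged.
Joining R and ρ_{A→A2, B→B2}(R) on C yields {(25, d, 2, d, 2), (25, d, 2, k, 26), (25, d, 2, n, 38), (25, d, 2, p, 21), (25, d, 2, s, 8), (25, d, 2, x, 38), (25, k, 26, d, 2), (25, k, 26, k, 26), (25, k, 26, n, 38), (25, k, 26, p, 21), (25, k, 26, s, 8), (25, k, 26, x, 38), (25, n, 38, d, 2), (25, n, 38, k, 26), (25, n, 38, n, 38), (25, n, 38, p, 21), (25, n, 38, s, 8), (25, n, 38, x, 38), (25, p, 21, d, 2), (25, p, 21, k, 26), (25, p, 21, n, 38), (25, p, 21, p, 21), (25, p, 21, s, 8), (25, p, 21, x, 38), (25, s, 8, d, 2), (25, s, 8, k, 26), (25, s, 8, n, 38), (25, s, 8, p, 21), (25, s, 8, s, 8), (25, s, 8, x, 38), (25, x, 38, d, 2), (25, x, 38, k, 26), (25, x, 38, n, 38), (25, x, 38, p, 21), (25, x, 38, s, 8), (25, x, 38, x, 38), (29, k, 13, k, 13)}.
Apply σ_{B < B2}; surviving tuples: {(25, d, 2, k, 26), (25, d, 2, n, 38), (25, d, 2, p, 21), (25, d, 2, s, 8), (25, d, 2, x, 38), (25, k, 26, n, 38), (25, k, 26, x, 38), (25, p, 21, k, 26), (25, p, 21, n, 38), (25, p, 21, x, 38), (25, s, 8, k, 26), (25, s, 8, n, 38), (25, s, 8, p, 21), (25, s, 8, x, 38)}
Keep only column(s) B2, A, C (4 duplicate(s) eliminated): {(21, d, 25), (21, s, 25), (26, d, 25), (26, p, 25), (26, s, 25), (38, d, 25), (38, k, 25), (38, p, 25), (38, s, 25), (8, d, 25)}

{(21, d, 25), (21, s, 25), (26, d, 25), (26, p, 25), (26, s, 25), (38, d, 25), (38, k, 25), (38, p, 25), (38, s, 25), (8, d, 25)}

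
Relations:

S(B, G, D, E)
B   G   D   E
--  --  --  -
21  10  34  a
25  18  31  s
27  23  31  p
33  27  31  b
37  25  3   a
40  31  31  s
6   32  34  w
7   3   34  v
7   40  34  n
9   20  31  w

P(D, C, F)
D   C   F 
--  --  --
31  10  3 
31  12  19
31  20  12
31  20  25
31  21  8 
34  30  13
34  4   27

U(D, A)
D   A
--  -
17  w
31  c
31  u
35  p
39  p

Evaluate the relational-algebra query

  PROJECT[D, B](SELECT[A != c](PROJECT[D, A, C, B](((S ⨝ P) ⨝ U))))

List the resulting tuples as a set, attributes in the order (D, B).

{(31, 25), (31, 27), (31, 33), (31, 40), (31, 9)}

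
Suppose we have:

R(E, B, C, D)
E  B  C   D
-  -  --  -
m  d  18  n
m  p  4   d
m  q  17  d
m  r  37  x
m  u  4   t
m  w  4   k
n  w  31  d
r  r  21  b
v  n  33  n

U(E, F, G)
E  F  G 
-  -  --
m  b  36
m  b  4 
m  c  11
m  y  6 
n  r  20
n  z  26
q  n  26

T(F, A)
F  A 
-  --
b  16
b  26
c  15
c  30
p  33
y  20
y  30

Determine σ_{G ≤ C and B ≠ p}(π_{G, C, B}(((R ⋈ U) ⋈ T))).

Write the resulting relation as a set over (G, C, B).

Joining R and U on E yields {(m, d, 18, n, b, 36), (m, d, 18, n, b, 4), (m, d, 18, n, c, 11), (m, d, 18, n, y, 6), (m, p, 4, d, b, 36), (m, p, 4, d, b, 4), (m, p, 4, d, c, 11), (m, p, 4, d, y, 6), (m, q, 17, d, b, 36), (m, q, 17, d, b, 4), (m, q, 17, d, c, 11), (m, q, 17, d, y, 6), (m, r, 37, x, b, 36), (m, r, 37, x, b, 4), (m, r, 37, x, c, 11), (m, r, 37, x, y, 6), (m, u, 4, t, b, 36), (m, u, 4, t, b, 4), (m, u, 4, t, c, 11), (m, u, 4, t, y, 6), (m, w, 4, k, b, 36), (m, w, 4, k, b, 4), (m, w, 4, k, c, 11), (m, w, 4, k, y, 6), (n, w, 31, d, r, 20), (n, w, 31, d, z, 26)}.
Joining (R ⋈ U) and T on F yields {(m, d, 18, n, b, 36, 16), (m, d, 18, n, b, 36, 26), (m, d, 18, n, b, 4, 16), (m, d, 18, n, b, 4, 26), (m, d, 18, n, c, 11, 15), (m, d, 18, n, c, 11, 30), (m, d, 18, n, y, 6, 20), (m, d, 18, n, y, 6, 30), (m, p, 4, d, b, 36, 16), (m, p, 4, d, b, 36, 26), (m, p, 4, d, b, 4, 16), (m, p, 4, d, b, 4, 26), (m, p, 4, d, c, 11, 15), (m, p, 4, d, c, 11, 30), (m, p, 4, d, y, 6, 20), (m, p, 4, d, y, 6, 30), (m, q, 17, d, b, 36, 16), (m, q, 17, d, b, 36, 26), (m, q, 17, d, b, 4, 16), (m, q, 17, d, b, 4, 26), (m, q, 17, d, c, 11, 15), (m, q, 17, d, c, 11, 30), (m, q, 17, d, y, 6, 20), (m, q, 17, d, y, 6, 30), (m, r, 37, x, b, 36, 16), (m, r, 37, x, b, 36, 26), (m, r, 37, x, b, 4, 16), (m, r, 37, x, b, 4, 26), (m, r, 37, x, c, 11, 15), (m, r, 37, x, c, 11, 30), (m, r, 37, x, y, 6, 20), (m, r, 37, x, y, 6, 30), (m, u, 4, t, b, 36, 16), (m, u, 4, t, b, 36, 26), (m, u, 4, t, b, 4, 16), (m, u, 4, t, b, 4, 26), (m, u, 4, t, c, 11, 15), (m, u, 4, t, c, 11, 30), (m, u, 4, t, y, 6, 20), (m, u, 4, t, y, 6, 30), (m, w, 4, k, b, 36, 16), (m, w, 4, k, b, 36, 26), (m, w, 4, k, b, 4, 16), (m, w, 4, k, b, 4, 26), (m, w, 4, k, c, 11, 15), (m, w, 4, k, c, 11, 30), (m, w, 4, k, y, 6, 20), (m, w, 4, k, y, 6, 30)}.
Keep only column(s) G, C, B (24 duplicate(s) eliminated): {(11, 17, q), (11, 18, d), (11, 37, r), (11, 4, p), (11, 4, u), (11, 4, w), (36, 17, q), (36, 18, d), (36, 37, r), (36, 4, p), (36, 4, u), (36, 4, w), (4, 17, q), (4, 18, d), (4, 37, r), (4, 4, p), (4, 4, u), (4, 4, w), (6, 17, q), (6, 18, d), (6, 37, r), (6, 4, p), (6, 4, u), (6, 4, w)}
σ[G ≤ C and B ≠ p]: keep tuples satisfying G ≤ C and B ≠ p → {(11, 17, q), (11, 18, d), (11, 37, r), (36, 37, r), (4, 17, q), (4, 18, d), (4, 37, r), (4, 4, u), (4, 4, w), (6, 17, q), (6, 18, d), (6, 37, r)}

{(11, 17, q), (11, 18, d), (11, 37, r), (36, 37, r), (4, 17, q), (4, 18, d), (4, 37, r), (4, 4, u), (4, 4, w), (6, 17, q), (6, 18, d), (6, 37, r)}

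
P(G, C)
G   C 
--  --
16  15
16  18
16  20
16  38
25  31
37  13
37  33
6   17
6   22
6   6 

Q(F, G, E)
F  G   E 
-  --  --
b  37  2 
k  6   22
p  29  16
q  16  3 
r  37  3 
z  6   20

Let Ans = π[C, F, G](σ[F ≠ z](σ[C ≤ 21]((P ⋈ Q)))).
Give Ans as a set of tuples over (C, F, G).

P ⋈ Q (natural join on G): {(16, 15, q, 3), (16, 18, q, 3), (16, 20, q, 3), (16, 38, q, 3), (37, 13, b, 2), (37, 13, r, 3), (37, 33, b, 2), (37, 33, r, 3), (6, 17, k, 22), (6, 17, z, 20), (6, 22, k, 22), (6, 22, z, 20), (6, 6, k, 22), (6, 6, z, 20)}
Filtering on C ≤ 21 leaves {(16, 15, q, 3), (16, 18, q, 3), (16, 20, q, 3), (37, 13, b, 2), (37, 13, r, 3), (6, 17, k, 22), (6, 17, z, 20), (6, 6, k, 22), (6, 6, z, 20)}.
Filtering on F ≠ z leaves {(16, 15, q, 3), (16, 18, q, 3), (16, 20, q, 3), (37, 13, b, 2), (37, 13, r, 3), (6, 17, k, 22), (6, 6, k, 22)}.
Projecting to C, F, G: {(13, b, 37), (13, r, 37), (15, q, 16), (17, k, 6), (18, q, 16), (20, q, 16), (6, k, 6)}

{(13, b, 37), (13, r, 37), (15, q, 16), (17, k, 6), (18, q, 16), (20, q, 16), (6, k, 6)}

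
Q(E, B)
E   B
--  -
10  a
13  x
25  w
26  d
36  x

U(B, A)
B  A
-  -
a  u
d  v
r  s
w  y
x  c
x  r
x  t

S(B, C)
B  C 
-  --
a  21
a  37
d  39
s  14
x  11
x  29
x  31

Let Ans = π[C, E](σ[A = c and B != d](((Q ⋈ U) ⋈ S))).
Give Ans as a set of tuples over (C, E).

{(11, 13), (11, 36), (29, 13), (29, 36), (31, 13), (31, 36)}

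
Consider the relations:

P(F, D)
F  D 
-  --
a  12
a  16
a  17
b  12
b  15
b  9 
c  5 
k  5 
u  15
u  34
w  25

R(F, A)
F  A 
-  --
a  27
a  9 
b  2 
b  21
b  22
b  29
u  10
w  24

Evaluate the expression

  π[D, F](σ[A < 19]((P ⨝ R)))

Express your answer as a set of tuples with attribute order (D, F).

{(12, a), (12, b), (15, b), (15, u), (16, a), (17, a), (34, u), (9, b)}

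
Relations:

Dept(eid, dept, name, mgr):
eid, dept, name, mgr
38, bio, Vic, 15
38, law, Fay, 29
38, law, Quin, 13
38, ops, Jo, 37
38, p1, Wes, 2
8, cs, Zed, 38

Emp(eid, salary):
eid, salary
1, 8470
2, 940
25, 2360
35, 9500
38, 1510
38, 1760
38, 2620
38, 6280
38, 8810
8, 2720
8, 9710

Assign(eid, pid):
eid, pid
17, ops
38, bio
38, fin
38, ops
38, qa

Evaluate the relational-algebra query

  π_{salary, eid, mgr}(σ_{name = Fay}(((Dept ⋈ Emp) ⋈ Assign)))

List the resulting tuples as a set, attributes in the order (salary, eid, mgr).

{(1510, 38, 29), (1760, 38, 29), (2620, 38, 29), (6280, 38, 29), (8810, 38, 29)}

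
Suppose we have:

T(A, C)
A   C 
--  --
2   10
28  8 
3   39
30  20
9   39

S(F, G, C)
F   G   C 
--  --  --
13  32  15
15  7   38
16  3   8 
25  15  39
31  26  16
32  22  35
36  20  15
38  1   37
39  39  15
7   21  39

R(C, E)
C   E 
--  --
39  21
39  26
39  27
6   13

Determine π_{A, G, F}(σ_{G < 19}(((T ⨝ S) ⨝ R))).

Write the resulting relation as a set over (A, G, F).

Natural join on C: {(28, 8, 16, 3), (3, 39, 25, 15), (3, 39, 7, 21), (9, 39, 25, 15), (9, 39, 7, 21)}
Natural join on C: {(3, 39, 25, 15, 21), (3, 39, 25, 15, 26), (3, 39, 25, 15, 27), (3, 39, 7, 21, 21), (3, 39, 7, 21, 26), (3, 39, 7, 21, 27), (9, 39, 25, 15, 21), (9, 39, 25, 15, 26), (9, 39, 25, 15, 27), (9, 39, 7, 21, 21), (9, 39, 7, 21, 26), (9, 39, 7, 21, 27)}
Selection G < 19: {(3, 39, 25, 15, 21), (3, 39, 25, 15, 26), (3, 39, 25, 15, 27), (9, 39, 25, 15, 21), (9, 39, 25, 15, 26), (9, 39, 25, 15, 27)}
Projecting to A, G, F (4 duplicate(s) eliminated): {(3, 15, 25), (9, 15, 25)}

{(3, 15, 25), (9, 15, 25)}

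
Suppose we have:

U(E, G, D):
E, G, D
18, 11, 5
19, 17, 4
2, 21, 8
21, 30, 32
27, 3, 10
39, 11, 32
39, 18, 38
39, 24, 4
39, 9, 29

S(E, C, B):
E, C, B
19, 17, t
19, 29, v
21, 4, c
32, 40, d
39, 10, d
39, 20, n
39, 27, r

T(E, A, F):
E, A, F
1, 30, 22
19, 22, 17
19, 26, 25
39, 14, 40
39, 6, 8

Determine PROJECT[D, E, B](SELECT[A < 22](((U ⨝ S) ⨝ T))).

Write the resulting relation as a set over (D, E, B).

{(29, 39, d), (29, 39, n), (29, 39, r), (32, 39, d), (32, 39, n), (32, 39, r), (38, 39, d), (38, 39, n), (38, 39, r), (4, 39, d), (4, 39, n), (4, 39, r)}

Natural join on E: {(19, 17, 4, 17, t), (19, 17, 4, 29, v), (21, 30, 32, 4, c), (39, 11, 32, 10, d), (39, 11, 32, 20, n), (39, 11, 32, 27, r), (39, 18, 38, 10, d), (39, 18, 38, 20, n), (39, 18, 38, 27, r), (39, 24, 4, 10, d), (39, 24, 4, 20, n), (39, 24, 4, 27, r), (39, 9, 29, 10, d), (39, 9, 29, 20, n), (39, 9, 29, 27, r)}
Natural join on E: {(19, 17, 4, 17, t, 22, 17), (19, 17, 4, 17, t, 26, 25), (19, 17, 4, 29, v, 22, 17), (19, 17, 4, 29, v, 26, 25), (39, 11, 32, 10, d, 14, 40), (39, 11, 32, 10, d, 6, 8), (39, 11, 32, 20, n, 14, 40), (39, 11, 32, 20, n, 6, 8), (39, 11, 32, 27, r, 14, 40), (39, 11, 32, 27, r, 6, 8), (39, 18, 38, 10, d, 14, 40), (39, 18, 38, 10, d, 6, 8), (39, 18, 38, 20, n, 14, 40), (39, 18, 38, 20, n, 6, 8), (39, 18, 38, 27, r, 14, 40), (39, 18, 38, 27, r, 6, 8), (39, 24, 4, 10, d, 14, 40), (39, 24, 4, 10, d, 6, 8), (39, 24, 4, 20, n, 14, 40), (39, 24, 4, 20, n, 6, 8), (39, 24, 4, 27, r, 14, 40), (39, 24, 4, 27, r, 6, 8), (39, 9, 29, 10, d, 14, 40), (39, 9, 29, 10, d, 6, 8), (39, 9, 29, 20, n, 14, 40), (39, 9, 29, 20, n, 6, 8), (39, 9, 29, 27, r, 14, 40), (39, 9, 29, 27, r, 6, 8)}
Selection A < 22: {(39, 11, 32, 10, d, 14, 40), (39, 11, 32, 10, d, 6, 8), (39, 11, 32, 20, n, 14, 40), (39, 11, 32, 20, n, 6, 8), (39, 11, 32, 27, r, 14, 40), (39, 11, 32, 27, r, 6, 8), (39, 18, 38, 10, d, 14, 40), (39, 18, 38, 10, d, 6, 8), (39, 18, 38, 20, n, 14, 40), (39, 18, 38, 20, n, 6, 8), (39, 18, 38, 27, r, 14, 40), (39, 18, 38, 27, r, 6, 8), (39, 24, 4, 10, d, 14, 40), (39, 24, 4, 10, d, 6, 8), (39, 24, 4, 20, n, 14, 40), (39, 24, 4, 20, n, 6, 8), (39, 24, 4, 27, r, 14, 40), (39, 24, 4, 27, r, 6, 8), (39, 9, 29, 10, d, 14, 40), (39, 9, 29, 10, d, 6, 8), (39, 9, 29, 20, n, 14, 40), (39, 9, 29, 20, n, 6, 8), (39, 9, 29, 27, r, 14, 40), (39, 9, 29, 27, r, 6, 8)}
π[D, E, B]: project onto (D, E, B) (12 duplicate(s) eliminated) → {(29, 39, d), (29, 39, n), (29, 39, r), (32, 39, d), (32, 39, n), (32, 39, r), (38, 39, d), (38, 39, n), (38, 39, r), (4, 39, d), (4, 39, n), (4, 39, r)}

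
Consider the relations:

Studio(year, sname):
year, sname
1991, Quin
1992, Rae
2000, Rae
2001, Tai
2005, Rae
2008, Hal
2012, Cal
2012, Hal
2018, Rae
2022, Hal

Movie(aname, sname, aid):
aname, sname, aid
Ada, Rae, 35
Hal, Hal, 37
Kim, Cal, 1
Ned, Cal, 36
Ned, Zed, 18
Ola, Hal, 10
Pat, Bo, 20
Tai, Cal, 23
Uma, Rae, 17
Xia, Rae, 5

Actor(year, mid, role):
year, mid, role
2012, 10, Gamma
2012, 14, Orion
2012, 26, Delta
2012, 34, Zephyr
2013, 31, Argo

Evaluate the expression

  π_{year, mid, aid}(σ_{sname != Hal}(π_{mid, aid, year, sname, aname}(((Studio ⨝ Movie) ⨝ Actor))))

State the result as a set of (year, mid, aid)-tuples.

{(2012, 10, 1), (2012, 10, 23), (2012, 10, 36), (2012, 14, 1), (2012, 14, 23), (2012, 14, 36), (2012, 26, 1), (2012, 26, 23), (2012, 26, 36), (2012, 34, 1), (2012, 34, 23), (2012, 34, 36)}

Joining Studio and Movie on sname yields {(1992, Rae, Ada, 35), (1992, Rae, Uma, 17), (1992, Rae, Xia, 5), (2000, Rae, Ada, 35), (2000, Rae, Uma, 17), (2000, Rae, Xia, 5), (2005, Rae, Ada, 35), (2005, Rae, Uma, 17), (2005, Rae, Xia, 5), (2008, Hal, Hal, 37), (2008, Hal, Ola, 10), (2012, Cal, Kim, 1), (2012, Cal, Ned, 36), (2012, Cal, Tai, 23), (2012, Hal, Hal, 37), (2012, Hal, Ola, 10), (2018, Rae, Ada, 35), (2018, Rae, Uma, 17), (2018, Rae, Xia, 5), (2022, Hal, Hal, 37), (2022, Hal, Ola, 10)}.
Joining (Studio ⨝ Movie) and Actor on year yields {(2012, Cal, Kim, 1, 10, Gamma), (2012, Cal, Kim, 1, 14, Orion), (2012, Cal, Kim, 1, 26, Delta), (2012, Cal, Kim, 1, 34, Zephyr), (2012, Cal, Ned, 36, 10, Gamma), (2012, Cal, Ned, 36, 14, Orion), (2012, Cal, Ned, 36, 26, Delta), (2012, Cal, Ned, 36, 34, Zephyr), (2012, Cal, Tai, 23, 10, Gamma), (2012, Cal, Tai, 23, 14, Orion), (2012, Cal, Tai, 23, 26, Delta), (2012, Cal, Tai, 23, 34, Zephyr), (2012, Hal, Hal, 37, 10, Gamma), (2012, Hal, Hal, 37, 14, Orion), (2012, Hal, Hal, 37, 26, Delta), (2012, Hal, Hal, 37, 34, Zephyr), (2012, Hal, Ola, 10, 10, Gamma), (2012, Hal, Ola, 10, 14, Orion), (2012, Hal, Ola, 10, 26, Delta), (2012, Hal, Ola, 10, 34, Zephyr)}.
π_{mid, aid, year, sname, aname} gives {(10, 1, 2012, Cal, Kim), (10, 10, 2012, Hal, Ola), (10, 23, 2012, Cal, Tai), (10, 36, 2012, Cal, Ned), (10, 37, 2012, Hal, Hal), (14, 1, 2012, Cal, Kim), (14, 10, 2012, Hal, Ola), (14, 23, 2012, Cal, Tai), (14, 36, 2012, Cal, Ned), (14, 37, 2012, Hal, Hal), (26, 1, 2012, Cal, Kim), (26, 10, 2012, Hal, Ola), (26, 23, 2012, Cal, Tai), (26, 36, 2012, Cal, Ned), (26, 37, 2012, Hal, Hal), (34, 1, 2012, Cal, Kim), (34, 10, 2012, Hal, Ola), (34, 23, 2012, Cal, Tai), (34, 36, 2012, Cal, Ned), (34, 37, 2012, Hal, Hal)}.
Apply σ_{sname != Hal}; surviving tuples: {(10, 1, 2012, Cal, Kim), (10, 23, 2012, Cal, Tai), (10, 36, 2012, Cal, Ned), (14, 1, 2012, Cal, Kim), (14, 23, 2012, Cal, Tai), (14, 36, 2012, Cal, Ned), (26, 1, 2012, Cal, Kim), (26, 23, 2012, Cal, Tai), (26, 36, 2012, Cal, Ned), (34, 1, 2012, Cal, Kim), (34, 23, 2012, Cal, Tai), (34, 36, 2012, Cal, Ned)}
π_{year, mid, aid} gives {(2012, 10, 1), (2012, 10, 23), (2012, 10, 36), (2012, 14, 1), (2012, 14, 23), (2012, 14, 36), (2012, 26, 1), (2012, 26, 23), (2012, 26, 36), (2012, 34, 1), (2012, 34, 23), (2012, 34, 36)}.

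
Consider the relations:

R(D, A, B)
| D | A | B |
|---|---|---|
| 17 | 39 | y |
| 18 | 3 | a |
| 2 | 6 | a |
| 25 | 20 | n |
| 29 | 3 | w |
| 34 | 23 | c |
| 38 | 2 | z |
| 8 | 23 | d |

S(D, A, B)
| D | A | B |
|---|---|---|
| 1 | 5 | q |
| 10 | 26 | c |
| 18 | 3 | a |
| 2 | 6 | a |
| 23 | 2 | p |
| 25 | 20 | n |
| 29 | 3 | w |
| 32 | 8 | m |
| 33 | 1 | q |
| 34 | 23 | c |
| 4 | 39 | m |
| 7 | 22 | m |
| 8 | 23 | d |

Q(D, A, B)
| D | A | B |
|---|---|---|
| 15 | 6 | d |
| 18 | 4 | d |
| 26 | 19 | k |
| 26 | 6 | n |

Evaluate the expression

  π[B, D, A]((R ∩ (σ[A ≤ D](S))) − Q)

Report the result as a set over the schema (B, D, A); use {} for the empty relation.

{(a, 18, 3), (c, 34, 23), (n, 25, 20), (w, 29, 3)}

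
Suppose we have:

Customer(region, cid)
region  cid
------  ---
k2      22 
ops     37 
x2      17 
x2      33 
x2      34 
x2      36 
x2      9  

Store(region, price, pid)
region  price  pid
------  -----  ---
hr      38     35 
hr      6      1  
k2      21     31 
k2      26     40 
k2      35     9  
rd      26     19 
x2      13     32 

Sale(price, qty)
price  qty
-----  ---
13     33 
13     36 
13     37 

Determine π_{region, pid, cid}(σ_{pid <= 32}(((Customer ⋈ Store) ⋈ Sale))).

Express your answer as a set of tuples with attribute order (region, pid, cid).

{(x2, 32, 17), (x2, 32, 33), (x2, 32, 34), (x2, 32, 36), (x2, 32, 9)}

Natural join on region: {(k2, 22, 21, 31), (k2, 22, 26, 40), (k2, 22, 35, 9), (x2, 17, 13, 32), (x2, 33, 13, 32), (x2, 34, 13, 32), (x2, 36, 13, 32), (x2, 9, 13, 32)}
Natural join on price: {(x2, 17, 13, 32, 33), (x2, 17, 13, 32, 36), (x2, 17, 13, 32, 37), (x2, 33, 13, 32, 33), (x2, 33, 13, 32, 36), (x2, 33, 13, 32, 37), (x2, 34, 13, 32, 33), (x2, 34, 13, 32, 36), (x2, 34, 13, 32, 37), (x2, 36, 13, 32, 33), (x2, 36, 13, 32, 36), (x2, 36, 13, 32, 37), (x2, 9, 13, 32, 33), (x2, 9, 13, 32, 36), (x2, 9, 13, 32, 37)}
Apply σ_{pid <= 32}; surviving tuples: {(x2, 17, 13, 32, 33), (x2, 17, 13, 32, 36), (x2, 17, 13, 32, 37), (x2, 33, 13, 32, 33), (x2, 33, 13, 32, 36), (x2, 33, 13, 32, 37), (x2, 34, 13, 32, 33), (x2, 34, 13, 32, 36), (x2, 34, 13, 32, 37), (x2, 36, 13, 32, 33), (x2, 36, 13, 32, 36), (x2, 36, 13, 32, 37), (x2, 9, 13, 32, 33), (x2, 9, 13, 32, 36), (x2, 9, 13, 32, 37)}
π[region, pid, cid]: project onto (region, pid, cid) (10 duplicate(s) eliminated) → {(x2, 32, 17), (x2, 32, 33), (x2, 32, 34), (x2, 32, 36), (x2, 32, 9)}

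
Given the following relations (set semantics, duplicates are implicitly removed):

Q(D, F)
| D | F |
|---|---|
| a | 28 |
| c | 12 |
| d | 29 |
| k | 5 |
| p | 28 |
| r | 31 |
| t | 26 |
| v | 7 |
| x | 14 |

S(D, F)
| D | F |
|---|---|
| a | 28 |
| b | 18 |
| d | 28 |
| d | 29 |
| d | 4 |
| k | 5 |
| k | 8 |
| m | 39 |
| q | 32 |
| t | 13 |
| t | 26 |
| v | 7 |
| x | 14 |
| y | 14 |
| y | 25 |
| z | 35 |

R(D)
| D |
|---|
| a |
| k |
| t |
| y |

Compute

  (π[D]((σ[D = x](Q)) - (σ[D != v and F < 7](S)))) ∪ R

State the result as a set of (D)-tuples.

{a, k, t, x, y}

Apply σ_{D = x}; surviving tuples: {(x, 14)}
Apply σ_{D != v and F < 7}; surviving tuples: {(d, 4), (k, 5)}
Taking the difference: {(x, 14)}
π[D]: project onto (D) → {x}
Taking the union: {a, k, t, x, y}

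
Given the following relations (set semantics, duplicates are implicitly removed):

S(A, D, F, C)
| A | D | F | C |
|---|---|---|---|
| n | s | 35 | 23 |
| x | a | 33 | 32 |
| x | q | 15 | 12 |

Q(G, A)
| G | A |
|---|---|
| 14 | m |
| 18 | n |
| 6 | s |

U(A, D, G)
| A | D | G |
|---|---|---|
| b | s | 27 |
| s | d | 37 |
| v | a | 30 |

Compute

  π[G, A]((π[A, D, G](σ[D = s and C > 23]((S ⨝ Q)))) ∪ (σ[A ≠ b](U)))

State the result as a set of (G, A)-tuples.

Natural join on A: {(n, s, 35, 23, 18)}
Apply σ_{D = s and C > 23}; surviving tuples: {}
Projecting to A, D, G: {}
Apply σ_{A ≠ b}; surviving tuples: {(s, d, 37), (v, a, 30)}
Set union of the two operands is {(s, d, 37), (v, a, 30)}.
Projecting to G, A: {(30, v), (37, s)}

{(30, v), (37, s)}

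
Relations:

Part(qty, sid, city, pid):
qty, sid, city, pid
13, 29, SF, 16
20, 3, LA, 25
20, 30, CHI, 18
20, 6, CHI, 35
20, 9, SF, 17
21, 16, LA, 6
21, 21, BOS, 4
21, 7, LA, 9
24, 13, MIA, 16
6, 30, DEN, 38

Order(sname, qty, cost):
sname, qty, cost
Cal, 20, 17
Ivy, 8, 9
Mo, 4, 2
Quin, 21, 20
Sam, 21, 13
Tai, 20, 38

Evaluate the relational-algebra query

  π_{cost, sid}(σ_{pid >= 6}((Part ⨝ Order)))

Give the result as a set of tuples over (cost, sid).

Joining Part and Order on qty yields {(20, 3, LA, 25, Cal, 17), (20, 3, LA, 25, Tai, 38), (20, 30, CHI, 18, Cal, 17), (20, 30, CHI, 18, Tai, 38), (20, 6, CHI, 35, Cal, 17), (20, 6, CHI, 35, Tai, 38), (20, 9, SF, 17, Cal, 17), (20, 9, SF, 17, Tai, 38), (21, 16, LA, 6, Quin, 20), (21, 16, LA, 6, Sam, 13), (21, 21, BOS, 4, Quin, 20), (21, 21, BOS, 4, Sam, 13), (21, 7, LA, 9, Quin, 20), (21, 7, LA, 9, Sam, 13)}.
Apply σ_{pid >= 6}; surviving tuples: {(20, 3, LA, 25, Cal, 17), (20, 3, LA, 25, Tai, 38), (20, 30, CHI, 18, Cal, 17), (20, 30, CHI, 18, Tai, 38), (20, 6, CHI, 35, Cal, 17), (20, 6, CHI, 35, Tai, 38), (20, 9, SF, 17, Cal, 17), (20, 9, SF, 17, Tai, 38), (21, 16, LA, 6, Quin, 20), (21, 16, LA, 6, Sam, 13), (21, 7, LA, 9, Quin, 20), (21, 7, LA, 9, Sam, 13)}
Keep only column(s) cost, sid: {(13, 16), (13, 7), (17, 3), (17, 30), (17, 6), (17, 9), (20, 16), (20, 7), (38, 3), (38, 30), (38, 6), (38, 9)}

{(13, 16), (13, 7), (17, 3), (17, 30), (17, 6), (17, 9), (20, 16), (20, 7), (38, 3), (38, 30), (38, 6), (38, 9)}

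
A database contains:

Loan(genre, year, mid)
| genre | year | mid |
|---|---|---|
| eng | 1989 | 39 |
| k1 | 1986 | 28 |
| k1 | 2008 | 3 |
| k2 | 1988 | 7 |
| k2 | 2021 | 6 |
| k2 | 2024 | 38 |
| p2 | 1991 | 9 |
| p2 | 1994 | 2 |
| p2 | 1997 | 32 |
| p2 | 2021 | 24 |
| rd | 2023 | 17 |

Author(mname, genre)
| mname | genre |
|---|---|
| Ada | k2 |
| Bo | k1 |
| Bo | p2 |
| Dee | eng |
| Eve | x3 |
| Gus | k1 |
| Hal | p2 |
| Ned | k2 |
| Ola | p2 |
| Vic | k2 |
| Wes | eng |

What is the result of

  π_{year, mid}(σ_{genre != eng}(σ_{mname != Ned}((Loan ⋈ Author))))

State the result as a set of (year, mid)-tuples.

{(1986, 28), (1988, 7), (1991, 9), (1994, 2), (1997, 32), (2008, 3), (2021, 24), (2021, 6), (2024, 38)}

Natural join on genre: {(eng, 1989, 39, Dee), (eng, 1989, 39, Wes), (k1, 1986, 28, Bo), (k1, 1986, 28, Gus), (k1, 2008, 3, Bo), (k1, 2008, 3, Gus), (k2, 1988, 7, Ada), (k2, 1988, 7, Ned), (k2, 1988, 7, Vic), (k2, 2021, 6, Ada), (k2, 2021, 6, Ned), (k2, 2021, 6, Vic), (k2, 2024, 38, Ada), (k2, 2024, 38, Ned), (k2, 2024, 38, Vic), (p2, 1991, 9, Bo), (p2, 1991, 9, Hal), (p2, 1991, 9, Ola), (p2, 1994, 2, Bo), (p2, 1994, 2, Hal), (p2, 1994, 2, Ola), (p2, 1997, 32, Bo), (p2, 1997, 32, Hal), (p2, 1997, 32, Ola), (p2, 2021, 24, Bo), (p2, 2021, 24, Hal), (p2, 2021, 24, Ola)}
σ[mname != Ned]: keep tuples satisfying mname != Ned → {(eng, 1989, 39, Dee), (eng, 1989, 39, Wes), (k1, 1986, 28, Bo), (k1, 1986, 28, Gus), (k1, 2008, 3, Bo), (k1, 2008, 3, Gus), (k2, 1988, 7, Ada), (k2, 1988, 7, Vic), (k2, 2021, 6, Ada), (k2, 2021, 6, Vic), (k2, 2024, 38, Ada), (k2, 2024, 38, Vic), (p2, 1991, 9, Bo), (p2, 1991, 9, Hal), (p2, 1991, 9, Ola), (p2, 1994, 2, Bo), (p2, 1994, 2, Hal), (p2, 1994, 2, Ola), (p2, 1997, 32, Bo), (p2, 1997, 32, Hal), (p2, 1997, 32, Ola), (p2, 2021, 24, Bo), (p2, 2021, 24, Hal), (p2, 2021, 24, Ola)}
σ[genre != eng]: keep tuples satisfying genre != eng → {(k1, 1986, 28, Bo), (k1, 1986, 28, Gus), (k1, 2008, 3, Bo), (k1, 2008, 3, Gus), (k2, 1988, 7, Ada), (k2, 1988, 7, Vic), (k2, 2021, 6, Ada), (k2, 2021, 6, Vic), (k2, 2024, 38, Ada), (k2, 2024, 38, Vic), (p2, 1991, 9, Bo), (p2, 1991, 9, Hal), (p2, 1991, 9, Ola), (p2, 1994, 2, Bo), (p2, 1994, 2, Hal), (p2, 1994, 2, Ola), (p2, 1997, 32, Bo), (p2, 1997, 32, Hal), (p2, 1997, 32, Ola), (p2, 2021, 24, Bo), (p2, 2021, 24, Hal), (p2, 2021, 24, Ola)}
π_{year, mid} gives {(1986, 28), (1988, 7), (1991, 9), (1994, 2), (1997, 32), (2008, 3), (2021, 24), (2021, 6), (2024, 38)} (13 duplicate(s) eliminated).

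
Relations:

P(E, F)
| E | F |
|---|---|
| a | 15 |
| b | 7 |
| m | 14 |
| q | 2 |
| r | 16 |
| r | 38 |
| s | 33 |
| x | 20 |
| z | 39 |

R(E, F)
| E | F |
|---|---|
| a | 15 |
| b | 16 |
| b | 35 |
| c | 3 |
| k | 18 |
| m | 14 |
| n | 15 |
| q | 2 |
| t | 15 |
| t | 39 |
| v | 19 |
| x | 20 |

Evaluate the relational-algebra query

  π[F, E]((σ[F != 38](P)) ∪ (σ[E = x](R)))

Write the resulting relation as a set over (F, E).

{(14, m), (15, a), (16, r), (2, q), (20, x), (33, s), (39, z), (7, b)}

Apply σ_{F != 38}; surviving tuples: {(a, 15), (b, 7), (m, 14), (q, 2), (r, 16), (s, 33), (x, 20), (z, 39)}
Apply σ_{E = x}; surviving tuples: {(x, 20)}
Union: {(a, 15), (b, 7), (m, 14), (q, 2), (r, 16), (s, 33), (x, 20), (z, 39)} with {(x, 20)} → {(a, 15), (b, 7), (m, 14), (q, 2), (r, 16), (s, 33), (x, 20), (z, 39)}
π[F, E]: project onto (F, E) → {(14, m), (15, a), (16, r), (2, q), (20, x), (33, s), (39, z), (7, b)}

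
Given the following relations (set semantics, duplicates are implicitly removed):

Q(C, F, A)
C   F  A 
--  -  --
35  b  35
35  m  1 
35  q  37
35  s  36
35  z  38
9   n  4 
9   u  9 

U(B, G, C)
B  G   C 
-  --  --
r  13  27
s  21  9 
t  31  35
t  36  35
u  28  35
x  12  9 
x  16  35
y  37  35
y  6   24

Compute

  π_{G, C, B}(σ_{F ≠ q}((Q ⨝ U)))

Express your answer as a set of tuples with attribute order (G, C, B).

Q ⋈ U (natural join on C): {(35, b, 35, t, 31), (35, b, 35, t, 36), (35, b, 35, u, 28), (35, b, 35, x, 16), (35, b, 35, y, 37), (35, m, 1, t, 31), (35, m, 1, t, 36), (35, m, 1, u, 28), (35, m, 1, x, 16), (35, m, 1, y, 37), (35, q, 37, t, 31), (35, q, 37, t, 36), (35, q, 37, u, 28), (35, q, 37, x, 16), (35, q, 37, y, 37), (35, s, 36, t, 31), (35, s, 36, t, 36), (35, s, 36, u, 28), (35, s, 36, x, 16), (35, s, 36, y, 37), (35, z, 38, t, 31), (35, z, 38, t, 36), (35, z, 38, u, 28), (35, z, 38, x, 16), (35, z, 38, y, 37), (9, n, 4, s, 21), (9, n, 4, x, 12), (9, u, 9, s, 21), (9, u, 9, x, 12)}
Filtering on F ≠ q leaves {(35, b, 35, t, 31), (35, b, 35, t, 36), (35, b, 35, u, 28), (35, b, 35, x, 16), (35, b, 35, y, 37), (35, m, 1, t, 31), (35, m, 1, t, 36), (35, m, 1, u, 28), (35, m, 1, x, 16), (35, m, 1, y, 37), (35, s, 36, t, 31), (35, s, 36, t, 36), (35, s, 36, u, 28), (35, s, 36, x, 16), (35, s, 36, y, 37), (35, z, 38, t, 31), (35, z, 38, t, 36), (35, z, 38, u, 28), (35, z, 38, x, 16), (35, z, 38, y, 37), (9, n, 4, s, 21), (9, n, 4, x, 12), (9, u, 9, s, 21), (9, u, 9, x, 12)}.
π_{G, C, B} gives {(12, 9, x), (16, 35, x), (21, 9, s), (28, 35, u), (31, 35, t), (36, 35, t), (37, 35, y)} (17 duplicate(s) eliminated).

{(12, 9, x), (16, 35, x), (21, 9, s), (28, 35, u), (31, 35, t), (36, 35, t), (37, 35, y)}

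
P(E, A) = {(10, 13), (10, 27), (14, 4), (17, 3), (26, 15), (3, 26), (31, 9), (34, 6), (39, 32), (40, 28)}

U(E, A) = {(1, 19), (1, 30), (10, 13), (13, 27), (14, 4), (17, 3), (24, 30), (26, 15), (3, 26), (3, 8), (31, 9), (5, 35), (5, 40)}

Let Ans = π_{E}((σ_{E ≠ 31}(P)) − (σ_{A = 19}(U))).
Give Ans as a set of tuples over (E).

{10, 14, 17, 26, 3, 34, 39, 40}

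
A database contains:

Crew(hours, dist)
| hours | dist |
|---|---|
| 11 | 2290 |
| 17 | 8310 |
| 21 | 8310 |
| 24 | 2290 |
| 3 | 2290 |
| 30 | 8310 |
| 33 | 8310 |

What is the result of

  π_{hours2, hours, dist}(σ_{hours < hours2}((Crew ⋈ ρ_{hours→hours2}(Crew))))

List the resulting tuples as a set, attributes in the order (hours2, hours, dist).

ρ[hours→hours2]: schema becomes (hours2, dist); tuples unchanged.
Joining Crew and ρ_{hours→hours2}(Crew) on dist yields {(11, 2290, 11), (11, 2290, 24), (11, 2290, 3), (17, 8310, 17), (17, 8310, 21), (17, 8310, 30), (17, 8310, 33), (21, 8310, 17), (21, 8310, 21), (21, 8310, 30), (21, 8310, 33), (24, 2290, 11), (24, 2290, 24), (24, 2290, 3), (3, 2290, 11), (3, 2290, 24), (3, 2290, 3), (30, 8310, 17), (30, 8310, 21), (30, 8310, 30), (30, 8310, 33), (33, 8310, 17), (33, 8310, 21), (33, 8310, 30), (33, 8310, 33)}.
Apply σ_{hours < hours2}; surviving tuples: {(11, 2290, 24), (17, 8310, 21), (17, 8310, 30), (17, 8310, 33), (21, 8310, 30), (21, 8310, 33), (3, 2290, 11), (3, 2290, 24), (30, 8310, 33)}
Keep only column(s) hours2, hours, dist: {(11, 3, 2290), (21, 17, 8310), (24, 11, 2290), (24, 3, 2290), (30, 17, 8310), (30, 21, 8310), (33, 17, 8310), (33, 21, 8310), (33, 30, 8310)}

{(11, 3, 2290), (21, 17, 8310), (24, 11, 2290), (24, 3, 2290), (30, 17, 8310), (30, 21, 8310), (33, 17, 8310), (33, 21, 8310), (33, 30, 8310)}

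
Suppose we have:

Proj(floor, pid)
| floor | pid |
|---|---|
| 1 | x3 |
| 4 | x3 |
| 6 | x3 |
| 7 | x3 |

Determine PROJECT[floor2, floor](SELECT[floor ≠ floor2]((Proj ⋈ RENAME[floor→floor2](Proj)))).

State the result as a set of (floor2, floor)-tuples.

{(1, 4), (1, 6), (1, 7), (4, 1), (4, 6), (4, 7), (6, 1), (6, 4), (6, 7), (7, 1), (7, 4), (7, 6)}

ρ[floor→floor2]: schema becomes (floor2, pid); tuples unchanged.
Joining Proj and RENAME[floor→floor2](Proj) on pid yields {(1, x3, 1), (1, x3, 4), (1, x3, 6), (1, x3, 7), (4, x3, 1), (4, x3, 4), (4, x3, 6), (4, x3, 7), (6, x3, 1), (6, x3, 4), (6, x3, 6), (6, x3, 7), (7, x3, 1), (7, x3, 4), (7, x3, 6), (7, x3, 7)}.
Selection floor ≠ floor2: {(1, x3, 4), (1, x3, 6), (1, x3, 7), (4, x3, 1), (4, x3, 6), (4, x3, 7), (6, x3, 1), (6, x3, 4), (6, x3, 7), (7, x3, 1), (7, x3, 4), (7, x3, 6)}
π_{floor2, floor} gives {(1, 4), (1, 6), (1, 7), (4, 1), (4, 6), (4, 7), (6, 1), (6, 4), (6, 7), (7, 1), (7, 4), (7, 6)}.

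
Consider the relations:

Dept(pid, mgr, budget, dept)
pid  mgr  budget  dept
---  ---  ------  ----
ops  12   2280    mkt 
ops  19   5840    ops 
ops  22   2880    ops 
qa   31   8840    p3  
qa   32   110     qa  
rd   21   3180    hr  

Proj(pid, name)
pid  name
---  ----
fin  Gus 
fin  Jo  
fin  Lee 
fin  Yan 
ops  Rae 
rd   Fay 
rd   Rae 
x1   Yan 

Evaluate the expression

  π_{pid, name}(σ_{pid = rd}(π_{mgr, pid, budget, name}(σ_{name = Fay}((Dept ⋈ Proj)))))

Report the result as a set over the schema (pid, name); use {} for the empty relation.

Natural join on pid: {(ops, 12, 2280, mkt, Rae), (ops, 19, 5840, ops, Rae), (ops, 22, 2880, ops, Rae), (rd, 21, 3180, hr, Fay), (rd, 21, 3180, hr, Rae)}
Apply σ_{name = Fay}; surviving tuples: {(rd, 21, 3180, hr, Fay)}
π_{mgr, pid, budget, name} gives {(21, rd, 3180, Fay)}.
Apply σ_{pid = rd}; surviving tuples: {(21, rd, 3180, Fay)}
π_{pid, name} gives {(rd, Fay)}.

{(rd, Fay)}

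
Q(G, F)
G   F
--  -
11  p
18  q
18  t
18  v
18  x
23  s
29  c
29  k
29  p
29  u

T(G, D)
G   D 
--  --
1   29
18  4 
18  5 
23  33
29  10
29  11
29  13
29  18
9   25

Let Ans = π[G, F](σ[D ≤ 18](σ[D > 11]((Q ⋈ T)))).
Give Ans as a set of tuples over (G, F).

{(29, c), (29, k), (29, p), (29, u)}

Q ⋈ T (natural join on G): {(18, q, 4), (18, q, 5), (18, t, 4), (18, t, 5), (18, v, 4), (18, v, 5), (18, x, 4), (18, x, 5), (23, s, 33), (29, c, 10), (29, c, 11), (29, c, 13), (29, c, 18), (29, k, 10), (29, k, 11), (29, k, 13), (29, k, 18), (29, p, 10), (29, p, 11), (29, p, 13), (29, p, 18), (29, u, 10), (29, u, 11), (29, u, 13), (29, u, 18)}
Selection D > 11: {(23, s, 33), (29, c, 13), (29, c, 18), (29, k, 13), (29, k, 18), (29, p, 13), (29, p, 18), (29, u, 13), (29, u, 18)}
Selection D ≤ 18: {(29, c, 13), (29, c, 18), (29, k, 13), (29, k, 18), (29, p, 13), (29, p, 18), (29, u, 13), (29, u, 18)}
π[G, F]: project onto (G, F) (4 duplicate(s) eliminated) → {(29, c), (29, k), (29, p), (29, u)}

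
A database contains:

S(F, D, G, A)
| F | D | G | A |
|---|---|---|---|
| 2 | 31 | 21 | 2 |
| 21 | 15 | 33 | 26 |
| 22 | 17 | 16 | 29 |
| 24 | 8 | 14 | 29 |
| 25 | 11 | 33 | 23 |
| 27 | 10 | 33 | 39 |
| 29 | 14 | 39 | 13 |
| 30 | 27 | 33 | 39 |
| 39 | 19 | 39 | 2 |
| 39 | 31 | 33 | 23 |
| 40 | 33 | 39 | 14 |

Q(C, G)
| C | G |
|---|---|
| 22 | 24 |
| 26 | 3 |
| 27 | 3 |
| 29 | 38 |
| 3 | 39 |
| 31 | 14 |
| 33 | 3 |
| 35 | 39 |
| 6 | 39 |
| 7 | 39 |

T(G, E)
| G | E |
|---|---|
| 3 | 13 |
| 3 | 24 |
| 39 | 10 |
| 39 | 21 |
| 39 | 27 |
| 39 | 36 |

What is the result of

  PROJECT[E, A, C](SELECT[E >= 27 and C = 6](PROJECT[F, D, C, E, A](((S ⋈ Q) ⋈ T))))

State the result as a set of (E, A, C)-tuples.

{(27, 13, 6), (27, 14, 6), (27, 2, 6), (36, 13, 6), (36, 14, 6), (36, 2, 6)}

Joining S and Q on G yields {(24, 8, 14, 29, 31), (29, 14, 39, 13, 3), (29, 14, 39, 13, 35), (29, 14, 39, 13, 6), (29, 14, 39, 13, 7), (39, 19, 39, 2, 3), (39, 19, 39, 2, 35), (39, 19, 39, 2, 6), (39, 19, 39, 2, 7), (40, 33, 39, 14, 3), (40, 33, 39, 14, 35), (40, 33, 39, 14, 6), (40, 33, 39, 14, 7)}.
Joining (S ⋈ Q) and T on G yields {(29, 14, 39, 13, 3, 10), (29, 14, 39, 13, 3, 21), (29, 14, 39, 13, 3, 27), (29, 14, 39, 13, 3, 36), (29, 14, 39, 13, 35, 10), (29, 14, 39, 13, 35, 21), (29, 14, 39, 13, 35, 27), (29, 14, 39, 13, 35, 36), (29, 14, 39, 13, 6, 10), (29, 14, 39, 13, 6, 21), (29, 14, 39, 13, 6, 27), (29, 14, 39, 13, 6, 36), (29, 14, 39, 13, 7, 10), (29, 14, 39, 13, 7, 21), (29, 14, 39, 13, 7, 27), (29, 14, 39, 13, 7, 36), (39, 19, 39, 2, 3, 10), (39, 19, 39, 2, 3, 21), (39, 19, 39, 2, 3, 27), (39, 19, 39, 2, 3, 36), (39, 19, 39, 2, 35, 10), (39, 19, 39, 2, 35, 21), (39, 19, 39, 2, 35, 27), (39, 19, 39, 2, 35, 36), (39, 19, 39, 2, 6, 10), (39, 19, 39, 2, 6, 21), (39, 19, 39, 2, 6, 27), (39, 19, 39, 2, 6, 36), (39, 19, 39, 2, 7, 10), (39, 19, 39, 2, 7, 21), (39, 19, 39, 2, 7, 27), (39, 19, 39, 2, 7, 36), (40, 33, 39, 14, 3, 10), (40, 33, 39, 14, 3, 21), (40, 33, 39, 14, 3, 27), (40, 33, 39, 14, 3, 36), (40, 33, 39, 14, 35, 10), (40, 33, 39, 14, 35, 21), (40, 33, 39, 14, 35, 27), (40, 33, 39, 14, 35, 36), (40, 33, 39, 14, 6, 10), (40, 33, 39, 14, 6, 21), (40, 33, 39, 14, 6, 27), (40, 33, 39, 14, 6, 36), (40, 33, 39, 14, 7, 10), (40, 33, 39, 14, 7, 21), (40, 33, 39, 14, 7, 27), (40, 33, 39, 14, 7, 36)}.
π[F, D, C, E, A]: project onto (F, D, C, E, A) → {(29, 14, 3, 10, 13), (29, 14, 3, 21, 13), (29, 14, 3, 27, 13), (29, 14, 3, 36, 13), (29, 14, 35, 10, 13), (29, 14, 35, 21, 13), (29, 14, 35, 27, 13), (29, 14, 35, 36, 13), (29, 14, 6, 10, 13), (29, 14, 6, 21, 13), (29, 14, 6, 27, 13), (29, 14, 6, 36, 13), (29, 14, 7, 10, 13), (29, 14, 7, 21, 13), (29, 14, 7, 27, 13), (29, 14, 7, 36, 13), (39, 19, 3, 10, 2), (39, 19, 3, 21, 2), (39, 19, 3, 27, 2), (39, 19, 3, 36, 2), (39, 19, 35, 10, 2), (39, 19, 35, 21, 2), (39, 19, 35, 27, 2), (39, 19, 35, 36, 2), (39, 19, 6, 10, 2), (39, 19, 6, 21, 2), (39, 19, 6, 27, 2), (39, 19, 6, 36, 2), (39, 19, 7, 10, 2), (39, 19, 7, 21, 2), (39, 19, 7, 27, 2), (39, 19, 7, 36, 2), (40, 33, 3, 10, 14), (40, 33, 3, 21, 14), (40, 33, 3, 27, 14), (40, 33, 3, 36, 14), (40, 33, 35, 10, 14), (40, 33, 35, 21, 14), (40, 33, 35, 27, 14), (40, 33, 35, 36, 14), (40, 33, 6, 10, 14), (40, 33, 6, 21, 14), (40, 33, 6, 27, 14), (40, 33, 6, 36, 14), (40, 33, 7, 10, 14), (40, 33, 7, 21, 14), (40, 33, 7, 27, 14), (40, 33, 7, 36, 14)}
Filtering on E >= 27 and C = 6 leaves {(29, 14, 6, 27, 13), (29, 14, 6, 36, 13), (39, 19, 6, 27, 2), (39, 19, 6, 36, 2), (40, 33, 6, 27, 14), (40, 33, 6, 36, 14)}.
π[E, A, C]: project onto (E, A, C) → {(27, 13, 6), (27, 14, 6), (27, 2, 6), (36, 13, 6), (36, 14, 6), (36, 2, 6)}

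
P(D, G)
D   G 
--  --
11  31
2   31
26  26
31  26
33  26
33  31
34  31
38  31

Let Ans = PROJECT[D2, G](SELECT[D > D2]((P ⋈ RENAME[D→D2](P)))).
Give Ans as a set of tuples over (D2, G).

{(11, 31), (2, 31), (26, 26), (31, 26), (33, 31), (34, 31)}

ρ[D→D2]: schema becomes (D2, G); tuples unchanged.
P ⋈ RENAME[D→D2](P) (natural join on G): {(11, 31, 11), (11, 31, 2), (11, 31, 33), (11, 31, 34), (11, 31, 38), (2, 31, 11), (2, 31, 2), (2, 31, 33), (2, 31, 34), (2, 31, 38), (26, 26, 26), (26, 26, 31), (26, 26, 33), (31, 26, 26), (31, 26, 31), (31, 26, 33), (33, 26, 26), (33, 26, 31), (33, 26, 33), (33, 31, 11), (33, 31, 2), (33, 31, 33), (33, 31, 34), (33, 31, 38), (34, 31, 11), (34, 31, 2), (34, 31, 33), (34, 31, 34), (34, 31, 38), (38, 31, 11), (38, 31, 2), (38, 31, 33), (38, 31, 34), (38, 31, 38)}
Filtering on D > D2 leaves {(11, 31, 2), (31, 26, 26), (33, 26, 26), (33, 26, 31), (33, 31, 11), (33, 31, 2), (34, 31, 11), (34, 31, 2), (34, 31, 33), (38, 31, 11), (38, 31, 2), (38, 31, 33), (38, 31, 34)}.
π[D2, G]: project onto (D2, G) (7 duplicate(s) eliminated) → {(11, 31), (2, 31), (26, 26), (31, 26), (33, 31), (34, 31)}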